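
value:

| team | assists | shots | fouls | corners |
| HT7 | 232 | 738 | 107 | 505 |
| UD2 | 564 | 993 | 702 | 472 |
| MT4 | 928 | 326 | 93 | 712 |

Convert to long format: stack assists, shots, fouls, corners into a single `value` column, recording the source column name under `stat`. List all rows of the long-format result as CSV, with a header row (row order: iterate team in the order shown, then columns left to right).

team,stat,value
HT7,assists,232
HT7,shots,738
HT7,fouls,107
HT7,corners,505
UD2,assists,564
UD2,shots,993
UD2,fouls,702
UD2,corners,472
MT4,assists,928
MT4,shots,326
MT4,fouls,93
MT4,corners,712

Each (team, column) pair becomes one row: 3 × 4 = 12 rows.
For example, (HT7, assists) → value=232.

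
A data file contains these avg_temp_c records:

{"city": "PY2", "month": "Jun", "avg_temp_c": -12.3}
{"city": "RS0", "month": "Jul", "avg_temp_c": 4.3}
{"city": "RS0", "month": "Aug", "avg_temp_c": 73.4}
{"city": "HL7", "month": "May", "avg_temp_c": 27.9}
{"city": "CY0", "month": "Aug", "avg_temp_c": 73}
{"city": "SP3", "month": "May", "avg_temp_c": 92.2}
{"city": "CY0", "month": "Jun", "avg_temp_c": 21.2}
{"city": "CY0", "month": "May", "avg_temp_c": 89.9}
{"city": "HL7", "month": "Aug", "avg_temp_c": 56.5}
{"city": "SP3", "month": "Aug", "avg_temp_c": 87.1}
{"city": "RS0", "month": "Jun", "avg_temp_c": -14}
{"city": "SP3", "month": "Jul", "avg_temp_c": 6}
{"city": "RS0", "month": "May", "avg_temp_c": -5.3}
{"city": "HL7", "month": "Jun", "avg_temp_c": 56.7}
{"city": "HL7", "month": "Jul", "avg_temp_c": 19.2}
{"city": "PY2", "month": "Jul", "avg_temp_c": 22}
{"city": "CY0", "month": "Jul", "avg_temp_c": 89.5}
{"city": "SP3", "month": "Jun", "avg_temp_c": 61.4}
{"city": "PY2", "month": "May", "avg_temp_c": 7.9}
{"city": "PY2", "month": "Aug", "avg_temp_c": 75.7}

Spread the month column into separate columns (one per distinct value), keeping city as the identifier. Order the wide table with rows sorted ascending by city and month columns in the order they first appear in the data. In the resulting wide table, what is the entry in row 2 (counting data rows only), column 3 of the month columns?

With rows sorted ascending by city, row 2 is city=HL7. month columns in first-appearance order: Jun, Jul, Aug, May; column 3 is Aug.
Long rows with city=HL7, month=Aug: avg_temp_c = 56.5.

56.5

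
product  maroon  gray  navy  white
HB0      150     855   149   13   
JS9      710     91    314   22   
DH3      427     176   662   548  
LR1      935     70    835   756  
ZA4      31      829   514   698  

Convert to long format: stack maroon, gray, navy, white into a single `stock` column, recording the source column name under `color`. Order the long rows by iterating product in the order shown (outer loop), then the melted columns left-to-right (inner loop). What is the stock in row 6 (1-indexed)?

20 rows total (5 × 4). Row 6: index ⌊(6-1)/4⌋ = 1 into product → JS9; (6-1) mod 4 = 1 into the melted columns → gray.
So row 6 is (JS9, gray, 91); stock = 91.

91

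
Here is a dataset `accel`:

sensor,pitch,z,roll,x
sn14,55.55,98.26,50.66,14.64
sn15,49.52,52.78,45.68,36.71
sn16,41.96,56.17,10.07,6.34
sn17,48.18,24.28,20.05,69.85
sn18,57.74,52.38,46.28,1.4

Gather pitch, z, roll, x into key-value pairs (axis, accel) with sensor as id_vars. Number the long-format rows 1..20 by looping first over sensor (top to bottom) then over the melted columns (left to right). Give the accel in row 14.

20 rows total (5 × 4). Row 14: index ⌊(14-1)/4⌋ = 3 into sensor → sn17; (14-1) mod 4 = 1 into the melted columns → z.
So row 14 is (sn17, z, 24.28); accel = 24.28.

24.28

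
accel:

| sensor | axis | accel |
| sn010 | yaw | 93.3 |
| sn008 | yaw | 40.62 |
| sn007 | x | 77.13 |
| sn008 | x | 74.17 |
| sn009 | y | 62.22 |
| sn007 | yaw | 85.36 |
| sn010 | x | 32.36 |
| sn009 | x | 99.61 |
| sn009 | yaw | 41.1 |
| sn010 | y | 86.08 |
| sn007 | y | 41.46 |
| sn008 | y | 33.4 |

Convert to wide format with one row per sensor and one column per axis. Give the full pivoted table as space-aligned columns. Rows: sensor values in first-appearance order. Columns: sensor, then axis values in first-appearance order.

sensor  yaw    x      y    
sn010   93.3   32.36  86.08
sn008   40.62  74.17  33.4 
sn007   85.36  77.13  41.46
sn009   41.1   99.61  62.22

Columns: sensor plus the 3 distinct axis values (yaw, x, y).
For example, row sn010 column yaw takes accel=93.3 from the long row (sn010, yaw).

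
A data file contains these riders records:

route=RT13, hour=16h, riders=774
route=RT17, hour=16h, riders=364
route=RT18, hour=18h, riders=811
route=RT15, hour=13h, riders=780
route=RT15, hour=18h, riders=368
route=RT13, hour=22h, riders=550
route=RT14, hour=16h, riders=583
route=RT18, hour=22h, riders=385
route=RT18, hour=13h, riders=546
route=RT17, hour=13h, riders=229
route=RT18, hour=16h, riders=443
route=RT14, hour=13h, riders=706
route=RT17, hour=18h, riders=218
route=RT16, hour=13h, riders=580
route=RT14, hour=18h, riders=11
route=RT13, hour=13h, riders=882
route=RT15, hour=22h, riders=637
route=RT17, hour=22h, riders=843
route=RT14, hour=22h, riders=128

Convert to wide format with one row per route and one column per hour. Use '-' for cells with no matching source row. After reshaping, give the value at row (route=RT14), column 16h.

583

The long row with route=RT14, hour=16h has riders=583.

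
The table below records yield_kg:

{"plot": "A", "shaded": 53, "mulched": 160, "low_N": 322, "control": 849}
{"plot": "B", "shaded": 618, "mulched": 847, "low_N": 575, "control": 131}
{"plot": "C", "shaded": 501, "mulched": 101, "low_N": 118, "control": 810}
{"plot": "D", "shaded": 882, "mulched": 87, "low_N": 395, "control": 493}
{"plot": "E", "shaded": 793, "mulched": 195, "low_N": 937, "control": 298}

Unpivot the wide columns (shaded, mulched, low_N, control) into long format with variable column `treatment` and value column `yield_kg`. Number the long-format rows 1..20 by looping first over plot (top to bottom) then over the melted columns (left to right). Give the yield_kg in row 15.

20 rows total (5 × 4). Row 15: index ⌊(15-1)/4⌋ = 3 into plot → D; (15-1) mod 4 = 2 into the melted columns → low_N.
So row 15 is (D, low_N, 395); yield_kg = 395.

395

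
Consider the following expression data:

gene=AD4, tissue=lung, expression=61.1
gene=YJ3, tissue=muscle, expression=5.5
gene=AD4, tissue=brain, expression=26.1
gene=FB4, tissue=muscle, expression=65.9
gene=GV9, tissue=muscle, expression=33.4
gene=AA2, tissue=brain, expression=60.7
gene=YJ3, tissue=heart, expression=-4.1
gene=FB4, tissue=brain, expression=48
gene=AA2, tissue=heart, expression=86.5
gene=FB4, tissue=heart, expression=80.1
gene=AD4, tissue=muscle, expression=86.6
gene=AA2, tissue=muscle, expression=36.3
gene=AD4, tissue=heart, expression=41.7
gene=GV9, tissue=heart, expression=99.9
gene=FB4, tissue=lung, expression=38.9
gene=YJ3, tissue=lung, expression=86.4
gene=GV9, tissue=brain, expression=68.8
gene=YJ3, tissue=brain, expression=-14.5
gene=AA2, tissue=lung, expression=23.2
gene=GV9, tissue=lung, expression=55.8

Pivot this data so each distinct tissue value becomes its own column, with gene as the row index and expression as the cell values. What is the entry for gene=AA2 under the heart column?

Wide layout: rows indexed by gene, columns are the 4 distinct tissue values (lung, muscle, brain, heart).
Cell (gene=AA2, tissue=heart) draws from the long row where gene=AA2 and tissue=heart, which has expression=86.5.

86.5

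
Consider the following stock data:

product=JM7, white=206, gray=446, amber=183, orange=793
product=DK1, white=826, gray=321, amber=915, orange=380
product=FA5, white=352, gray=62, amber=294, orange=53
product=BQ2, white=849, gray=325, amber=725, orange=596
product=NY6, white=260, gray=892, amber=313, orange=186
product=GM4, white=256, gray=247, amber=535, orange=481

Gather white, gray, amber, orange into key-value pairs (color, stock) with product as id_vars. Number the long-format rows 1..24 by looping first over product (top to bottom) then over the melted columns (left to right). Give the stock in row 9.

352

24 rows total (6 × 4). Row 9: index ⌊(9-1)/4⌋ = 2 into product → FA5; (9-1) mod 4 = 0 into the melted columns → white.
So row 9 is (FA5, white, 352); stock = 352.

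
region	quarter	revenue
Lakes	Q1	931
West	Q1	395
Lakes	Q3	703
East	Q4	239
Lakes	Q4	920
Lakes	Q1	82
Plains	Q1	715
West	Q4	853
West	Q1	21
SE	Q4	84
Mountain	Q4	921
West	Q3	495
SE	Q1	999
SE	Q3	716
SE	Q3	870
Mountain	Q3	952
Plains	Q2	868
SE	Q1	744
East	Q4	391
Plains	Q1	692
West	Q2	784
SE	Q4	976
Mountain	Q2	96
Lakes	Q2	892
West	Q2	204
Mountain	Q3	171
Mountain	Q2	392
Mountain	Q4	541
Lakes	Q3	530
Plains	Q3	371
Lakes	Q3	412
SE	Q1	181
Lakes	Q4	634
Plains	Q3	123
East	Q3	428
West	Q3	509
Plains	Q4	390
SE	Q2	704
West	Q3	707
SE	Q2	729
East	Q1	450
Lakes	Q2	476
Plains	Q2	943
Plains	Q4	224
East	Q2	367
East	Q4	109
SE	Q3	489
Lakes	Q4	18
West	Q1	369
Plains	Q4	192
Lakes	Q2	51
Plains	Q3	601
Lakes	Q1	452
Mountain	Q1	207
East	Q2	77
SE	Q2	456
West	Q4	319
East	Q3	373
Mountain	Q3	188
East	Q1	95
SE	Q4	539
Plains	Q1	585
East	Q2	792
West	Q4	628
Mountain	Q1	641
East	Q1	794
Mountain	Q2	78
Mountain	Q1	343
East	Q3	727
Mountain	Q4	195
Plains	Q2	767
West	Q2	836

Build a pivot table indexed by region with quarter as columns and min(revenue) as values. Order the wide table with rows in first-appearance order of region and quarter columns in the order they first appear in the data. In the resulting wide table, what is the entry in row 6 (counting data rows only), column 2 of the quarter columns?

With rows in first-appearance order of region, row 6 is region=Mountain. quarter columns in first-appearance order: Q1, Q3, Q4, Q2; column 2 is Q3.
Long rows with region=Mountain, quarter=Q3: min(952, 171, 188) = 171.

171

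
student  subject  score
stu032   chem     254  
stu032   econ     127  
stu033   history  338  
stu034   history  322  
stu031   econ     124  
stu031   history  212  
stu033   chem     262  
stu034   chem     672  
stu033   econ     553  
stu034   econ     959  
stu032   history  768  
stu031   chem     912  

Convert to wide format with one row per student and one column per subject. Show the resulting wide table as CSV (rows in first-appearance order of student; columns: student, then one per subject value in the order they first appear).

Columns: student plus the 3 distinct subject values (chem, econ, history).
For example, row stu032 column chem takes score=254 from the long row (stu032, chem).

student,chem,econ,history
stu032,254,127,768
stu033,262,553,338
stu034,672,959,322
stu031,912,124,212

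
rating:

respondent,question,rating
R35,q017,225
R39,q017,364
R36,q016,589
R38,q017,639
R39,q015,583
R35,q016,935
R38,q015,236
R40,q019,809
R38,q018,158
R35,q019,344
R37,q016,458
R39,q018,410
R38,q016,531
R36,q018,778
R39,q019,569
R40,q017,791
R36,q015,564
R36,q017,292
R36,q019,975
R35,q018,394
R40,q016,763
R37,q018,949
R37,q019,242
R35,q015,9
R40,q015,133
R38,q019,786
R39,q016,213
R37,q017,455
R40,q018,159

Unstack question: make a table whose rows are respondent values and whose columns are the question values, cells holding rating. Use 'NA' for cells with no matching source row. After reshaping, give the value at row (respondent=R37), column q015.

NA

No long-format row has respondent=R37 and question=q015, so the cell is NA.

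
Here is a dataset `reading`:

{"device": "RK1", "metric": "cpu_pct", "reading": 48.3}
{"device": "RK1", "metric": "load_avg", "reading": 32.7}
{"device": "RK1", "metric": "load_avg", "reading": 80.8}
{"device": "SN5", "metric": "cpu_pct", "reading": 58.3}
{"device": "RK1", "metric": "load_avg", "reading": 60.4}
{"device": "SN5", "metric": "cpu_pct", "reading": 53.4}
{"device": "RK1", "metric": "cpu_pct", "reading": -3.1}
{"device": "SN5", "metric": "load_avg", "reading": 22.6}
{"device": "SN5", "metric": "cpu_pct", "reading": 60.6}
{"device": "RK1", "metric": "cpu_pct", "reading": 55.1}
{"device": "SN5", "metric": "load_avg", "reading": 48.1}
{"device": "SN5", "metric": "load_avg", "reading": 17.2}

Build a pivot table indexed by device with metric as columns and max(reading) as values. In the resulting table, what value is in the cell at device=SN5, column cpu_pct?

60.6

Rows with device=SN5 and metric=cpu_pct: reading values are 58.3, 53.4, 60.6.
max(58.3, 53.4, 60.6) = 60.6.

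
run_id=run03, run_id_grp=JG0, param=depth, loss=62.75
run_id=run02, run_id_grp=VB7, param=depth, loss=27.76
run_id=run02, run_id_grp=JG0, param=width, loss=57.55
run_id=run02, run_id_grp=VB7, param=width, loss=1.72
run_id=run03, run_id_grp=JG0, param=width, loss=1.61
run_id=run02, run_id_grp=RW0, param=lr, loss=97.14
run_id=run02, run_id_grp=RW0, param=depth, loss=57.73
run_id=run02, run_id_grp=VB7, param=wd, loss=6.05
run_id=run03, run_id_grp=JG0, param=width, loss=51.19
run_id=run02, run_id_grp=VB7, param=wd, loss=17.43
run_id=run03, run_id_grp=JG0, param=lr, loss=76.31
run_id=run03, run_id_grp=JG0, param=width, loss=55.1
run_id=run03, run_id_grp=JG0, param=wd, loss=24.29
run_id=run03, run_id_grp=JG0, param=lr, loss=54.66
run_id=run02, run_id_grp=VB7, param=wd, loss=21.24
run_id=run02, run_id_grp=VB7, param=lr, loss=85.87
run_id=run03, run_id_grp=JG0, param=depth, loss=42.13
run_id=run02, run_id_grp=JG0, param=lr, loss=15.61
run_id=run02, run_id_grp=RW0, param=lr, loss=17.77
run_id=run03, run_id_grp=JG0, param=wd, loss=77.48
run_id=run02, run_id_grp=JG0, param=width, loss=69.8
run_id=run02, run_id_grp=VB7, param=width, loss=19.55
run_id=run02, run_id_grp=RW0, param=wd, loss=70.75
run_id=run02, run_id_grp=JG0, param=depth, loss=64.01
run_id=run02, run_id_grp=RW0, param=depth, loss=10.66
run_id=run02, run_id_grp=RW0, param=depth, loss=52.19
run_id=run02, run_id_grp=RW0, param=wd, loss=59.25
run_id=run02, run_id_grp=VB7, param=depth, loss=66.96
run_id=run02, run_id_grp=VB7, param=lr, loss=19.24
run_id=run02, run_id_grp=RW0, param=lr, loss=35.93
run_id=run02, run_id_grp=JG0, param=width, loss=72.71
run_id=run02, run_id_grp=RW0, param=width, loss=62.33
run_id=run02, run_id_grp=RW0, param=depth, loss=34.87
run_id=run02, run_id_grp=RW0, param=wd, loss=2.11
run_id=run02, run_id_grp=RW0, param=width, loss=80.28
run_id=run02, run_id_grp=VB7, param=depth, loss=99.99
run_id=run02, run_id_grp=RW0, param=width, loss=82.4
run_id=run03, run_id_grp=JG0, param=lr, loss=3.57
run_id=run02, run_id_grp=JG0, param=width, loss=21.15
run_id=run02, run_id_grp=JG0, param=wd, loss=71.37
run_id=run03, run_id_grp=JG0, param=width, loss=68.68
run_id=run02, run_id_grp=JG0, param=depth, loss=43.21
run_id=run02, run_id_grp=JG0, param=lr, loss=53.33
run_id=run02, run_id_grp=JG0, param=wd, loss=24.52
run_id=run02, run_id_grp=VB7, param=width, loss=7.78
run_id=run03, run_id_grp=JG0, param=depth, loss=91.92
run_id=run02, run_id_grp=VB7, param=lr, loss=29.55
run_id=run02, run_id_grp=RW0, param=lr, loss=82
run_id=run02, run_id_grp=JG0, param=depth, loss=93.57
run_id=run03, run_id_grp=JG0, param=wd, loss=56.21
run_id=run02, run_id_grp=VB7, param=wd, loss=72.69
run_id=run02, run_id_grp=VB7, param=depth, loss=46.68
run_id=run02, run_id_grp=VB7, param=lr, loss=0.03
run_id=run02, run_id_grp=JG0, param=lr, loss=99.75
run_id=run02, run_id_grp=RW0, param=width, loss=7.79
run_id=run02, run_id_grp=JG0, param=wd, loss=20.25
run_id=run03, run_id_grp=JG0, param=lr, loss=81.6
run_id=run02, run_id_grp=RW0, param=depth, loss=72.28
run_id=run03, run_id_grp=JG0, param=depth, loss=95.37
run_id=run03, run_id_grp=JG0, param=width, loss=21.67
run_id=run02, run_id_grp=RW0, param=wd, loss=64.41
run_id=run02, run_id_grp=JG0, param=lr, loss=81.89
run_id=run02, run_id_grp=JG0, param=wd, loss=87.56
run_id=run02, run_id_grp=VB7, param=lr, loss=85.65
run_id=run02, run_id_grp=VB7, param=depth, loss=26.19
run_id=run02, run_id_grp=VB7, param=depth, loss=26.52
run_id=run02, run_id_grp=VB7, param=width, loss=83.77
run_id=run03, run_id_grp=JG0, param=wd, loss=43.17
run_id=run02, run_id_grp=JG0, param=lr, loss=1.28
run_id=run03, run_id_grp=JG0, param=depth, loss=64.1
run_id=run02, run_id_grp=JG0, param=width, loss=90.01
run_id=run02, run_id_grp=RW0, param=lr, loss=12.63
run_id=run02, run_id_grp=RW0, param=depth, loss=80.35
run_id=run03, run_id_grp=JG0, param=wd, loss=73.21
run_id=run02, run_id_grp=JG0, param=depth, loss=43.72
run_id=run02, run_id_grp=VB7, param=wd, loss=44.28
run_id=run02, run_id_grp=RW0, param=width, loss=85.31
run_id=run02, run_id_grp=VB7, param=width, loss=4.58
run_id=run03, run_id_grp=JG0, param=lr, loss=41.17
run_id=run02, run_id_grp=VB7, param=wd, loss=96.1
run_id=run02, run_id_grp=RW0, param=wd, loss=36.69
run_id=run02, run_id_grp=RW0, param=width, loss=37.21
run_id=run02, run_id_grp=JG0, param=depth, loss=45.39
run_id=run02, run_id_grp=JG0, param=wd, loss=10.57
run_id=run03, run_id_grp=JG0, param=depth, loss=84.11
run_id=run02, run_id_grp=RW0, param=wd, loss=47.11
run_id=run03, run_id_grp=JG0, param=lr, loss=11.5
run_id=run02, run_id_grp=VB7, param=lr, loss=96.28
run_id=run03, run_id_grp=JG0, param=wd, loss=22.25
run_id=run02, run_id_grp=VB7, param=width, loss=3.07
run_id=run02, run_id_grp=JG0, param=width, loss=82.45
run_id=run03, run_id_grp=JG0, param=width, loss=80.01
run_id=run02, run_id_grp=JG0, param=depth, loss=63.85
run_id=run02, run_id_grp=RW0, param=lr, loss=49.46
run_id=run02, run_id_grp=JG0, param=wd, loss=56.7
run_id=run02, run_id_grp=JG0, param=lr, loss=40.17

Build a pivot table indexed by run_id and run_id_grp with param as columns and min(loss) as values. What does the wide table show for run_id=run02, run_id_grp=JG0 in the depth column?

43.21

Rows with run_id=run02, run_id_grp=JG0 and param=depth: loss values are 64.01, 43.21, 93.57, 43.72, 45.39, 63.85.
min(64.01, 43.21, 93.57, 43.72, 45.39, 63.85) = 43.21.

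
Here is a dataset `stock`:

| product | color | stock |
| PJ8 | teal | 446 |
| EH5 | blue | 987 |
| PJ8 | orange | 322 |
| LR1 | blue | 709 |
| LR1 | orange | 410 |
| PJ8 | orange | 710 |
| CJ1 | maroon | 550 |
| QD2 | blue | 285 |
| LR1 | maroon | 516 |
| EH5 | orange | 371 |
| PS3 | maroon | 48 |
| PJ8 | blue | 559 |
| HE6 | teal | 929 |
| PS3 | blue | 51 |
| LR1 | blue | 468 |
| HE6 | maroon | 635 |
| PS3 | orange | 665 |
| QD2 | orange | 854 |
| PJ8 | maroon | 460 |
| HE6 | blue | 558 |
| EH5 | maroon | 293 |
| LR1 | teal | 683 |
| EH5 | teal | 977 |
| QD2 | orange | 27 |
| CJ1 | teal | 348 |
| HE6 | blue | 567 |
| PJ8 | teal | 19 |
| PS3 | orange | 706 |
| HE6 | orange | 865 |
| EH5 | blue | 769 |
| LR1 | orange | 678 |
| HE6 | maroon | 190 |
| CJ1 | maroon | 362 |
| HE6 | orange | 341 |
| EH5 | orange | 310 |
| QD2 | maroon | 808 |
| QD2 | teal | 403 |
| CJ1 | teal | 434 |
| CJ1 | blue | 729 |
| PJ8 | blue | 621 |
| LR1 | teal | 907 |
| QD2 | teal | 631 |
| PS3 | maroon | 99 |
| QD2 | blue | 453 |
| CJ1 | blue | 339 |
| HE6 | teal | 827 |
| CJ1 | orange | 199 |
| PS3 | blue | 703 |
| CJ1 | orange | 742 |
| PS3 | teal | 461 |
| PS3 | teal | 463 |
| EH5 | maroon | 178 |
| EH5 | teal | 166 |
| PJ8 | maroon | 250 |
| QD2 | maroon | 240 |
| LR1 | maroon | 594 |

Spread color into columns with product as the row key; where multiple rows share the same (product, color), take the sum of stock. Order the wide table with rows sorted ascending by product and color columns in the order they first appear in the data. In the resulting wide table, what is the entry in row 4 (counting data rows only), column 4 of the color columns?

1110

With rows sorted ascending by product, row 4 is product=LR1. color columns in first-appearance order: teal, blue, orange, maroon; column 4 is maroon.
Long rows with product=LR1, color=maroon: 516 + 594 = 1110.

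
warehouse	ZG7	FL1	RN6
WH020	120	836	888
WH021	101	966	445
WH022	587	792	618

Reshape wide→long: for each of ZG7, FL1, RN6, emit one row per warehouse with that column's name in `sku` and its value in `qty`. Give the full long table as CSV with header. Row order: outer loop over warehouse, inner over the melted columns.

Each (warehouse, column) pair becomes one row: 3 × 3 = 9 rows.
For example, (WH020, ZG7) → qty=120.

warehouse,sku,qty
WH020,ZG7,120
WH020,FL1,836
WH020,RN6,888
WH021,ZG7,101
WH021,FL1,966
WH021,RN6,445
WH022,ZG7,587
WH022,FL1,792
WH022,RN6,618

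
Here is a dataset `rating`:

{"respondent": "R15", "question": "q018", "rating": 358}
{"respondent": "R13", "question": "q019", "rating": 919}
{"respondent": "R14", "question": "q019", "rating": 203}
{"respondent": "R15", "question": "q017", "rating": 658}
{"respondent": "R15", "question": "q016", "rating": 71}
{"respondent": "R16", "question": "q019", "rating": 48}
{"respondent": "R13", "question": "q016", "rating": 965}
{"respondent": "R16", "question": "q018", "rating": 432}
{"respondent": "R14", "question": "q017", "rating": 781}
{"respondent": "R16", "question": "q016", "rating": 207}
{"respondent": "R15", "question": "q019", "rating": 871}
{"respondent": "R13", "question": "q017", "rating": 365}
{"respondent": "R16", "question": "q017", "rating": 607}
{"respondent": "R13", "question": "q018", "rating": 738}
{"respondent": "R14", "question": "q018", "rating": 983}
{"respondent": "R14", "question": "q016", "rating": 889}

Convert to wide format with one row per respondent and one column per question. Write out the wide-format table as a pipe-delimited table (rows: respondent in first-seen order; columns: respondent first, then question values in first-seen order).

| respondent | q018 | q019 | q017 | q016 |
| R15 | 358 | 871 | 658 | 71 |
| R13 | 738 | 919 | 365 | 965 |
| R14 | 983 | 203 | 781 | 889 |
| R16 | 432 | 48 | 607 | 207 |

Columns: respondent plus the 4 distinct question values (q018, q019, q017, q016).
For example, row R15 column q018 takes rating=358 from the long row (R15, q018).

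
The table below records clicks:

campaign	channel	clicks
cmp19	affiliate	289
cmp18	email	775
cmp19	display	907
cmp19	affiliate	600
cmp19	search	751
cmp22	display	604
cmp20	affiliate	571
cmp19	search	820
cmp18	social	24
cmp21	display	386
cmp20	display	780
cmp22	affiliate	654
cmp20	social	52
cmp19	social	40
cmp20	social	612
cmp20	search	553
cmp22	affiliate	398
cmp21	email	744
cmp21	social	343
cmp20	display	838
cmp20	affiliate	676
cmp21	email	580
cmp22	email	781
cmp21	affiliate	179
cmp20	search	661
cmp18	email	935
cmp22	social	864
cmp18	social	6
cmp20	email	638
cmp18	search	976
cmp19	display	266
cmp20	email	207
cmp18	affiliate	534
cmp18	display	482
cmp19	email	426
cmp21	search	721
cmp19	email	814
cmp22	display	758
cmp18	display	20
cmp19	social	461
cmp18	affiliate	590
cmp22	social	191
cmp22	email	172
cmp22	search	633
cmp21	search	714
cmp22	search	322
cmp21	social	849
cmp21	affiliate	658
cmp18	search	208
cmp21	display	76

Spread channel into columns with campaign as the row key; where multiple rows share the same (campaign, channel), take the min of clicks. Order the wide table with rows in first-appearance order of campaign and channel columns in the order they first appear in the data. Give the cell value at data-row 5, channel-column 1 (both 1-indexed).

With rows in first-appearance order of campaign, row 5 is campaign=cmp21. channel columns in first-appearance order: affiliate, email, display, search, social; column 1 is affiliate.
Long rows with campaign=cmp21, channel=affiliate: min(179, 658) = 179.

179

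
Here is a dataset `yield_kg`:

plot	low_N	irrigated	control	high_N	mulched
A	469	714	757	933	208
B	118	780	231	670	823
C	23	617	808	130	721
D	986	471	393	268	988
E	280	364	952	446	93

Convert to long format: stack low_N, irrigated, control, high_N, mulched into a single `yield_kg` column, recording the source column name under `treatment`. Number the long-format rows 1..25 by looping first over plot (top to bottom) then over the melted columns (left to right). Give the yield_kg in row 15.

721

25 rows total (5 × 5). Row 15: index ⌊(15-1)/5⌋ = 2 into plot → C; (15-1) mod 5 = 4 into the melted columns → mulched.
So row 15 is (C, mulched, 721); yield_kg = 721.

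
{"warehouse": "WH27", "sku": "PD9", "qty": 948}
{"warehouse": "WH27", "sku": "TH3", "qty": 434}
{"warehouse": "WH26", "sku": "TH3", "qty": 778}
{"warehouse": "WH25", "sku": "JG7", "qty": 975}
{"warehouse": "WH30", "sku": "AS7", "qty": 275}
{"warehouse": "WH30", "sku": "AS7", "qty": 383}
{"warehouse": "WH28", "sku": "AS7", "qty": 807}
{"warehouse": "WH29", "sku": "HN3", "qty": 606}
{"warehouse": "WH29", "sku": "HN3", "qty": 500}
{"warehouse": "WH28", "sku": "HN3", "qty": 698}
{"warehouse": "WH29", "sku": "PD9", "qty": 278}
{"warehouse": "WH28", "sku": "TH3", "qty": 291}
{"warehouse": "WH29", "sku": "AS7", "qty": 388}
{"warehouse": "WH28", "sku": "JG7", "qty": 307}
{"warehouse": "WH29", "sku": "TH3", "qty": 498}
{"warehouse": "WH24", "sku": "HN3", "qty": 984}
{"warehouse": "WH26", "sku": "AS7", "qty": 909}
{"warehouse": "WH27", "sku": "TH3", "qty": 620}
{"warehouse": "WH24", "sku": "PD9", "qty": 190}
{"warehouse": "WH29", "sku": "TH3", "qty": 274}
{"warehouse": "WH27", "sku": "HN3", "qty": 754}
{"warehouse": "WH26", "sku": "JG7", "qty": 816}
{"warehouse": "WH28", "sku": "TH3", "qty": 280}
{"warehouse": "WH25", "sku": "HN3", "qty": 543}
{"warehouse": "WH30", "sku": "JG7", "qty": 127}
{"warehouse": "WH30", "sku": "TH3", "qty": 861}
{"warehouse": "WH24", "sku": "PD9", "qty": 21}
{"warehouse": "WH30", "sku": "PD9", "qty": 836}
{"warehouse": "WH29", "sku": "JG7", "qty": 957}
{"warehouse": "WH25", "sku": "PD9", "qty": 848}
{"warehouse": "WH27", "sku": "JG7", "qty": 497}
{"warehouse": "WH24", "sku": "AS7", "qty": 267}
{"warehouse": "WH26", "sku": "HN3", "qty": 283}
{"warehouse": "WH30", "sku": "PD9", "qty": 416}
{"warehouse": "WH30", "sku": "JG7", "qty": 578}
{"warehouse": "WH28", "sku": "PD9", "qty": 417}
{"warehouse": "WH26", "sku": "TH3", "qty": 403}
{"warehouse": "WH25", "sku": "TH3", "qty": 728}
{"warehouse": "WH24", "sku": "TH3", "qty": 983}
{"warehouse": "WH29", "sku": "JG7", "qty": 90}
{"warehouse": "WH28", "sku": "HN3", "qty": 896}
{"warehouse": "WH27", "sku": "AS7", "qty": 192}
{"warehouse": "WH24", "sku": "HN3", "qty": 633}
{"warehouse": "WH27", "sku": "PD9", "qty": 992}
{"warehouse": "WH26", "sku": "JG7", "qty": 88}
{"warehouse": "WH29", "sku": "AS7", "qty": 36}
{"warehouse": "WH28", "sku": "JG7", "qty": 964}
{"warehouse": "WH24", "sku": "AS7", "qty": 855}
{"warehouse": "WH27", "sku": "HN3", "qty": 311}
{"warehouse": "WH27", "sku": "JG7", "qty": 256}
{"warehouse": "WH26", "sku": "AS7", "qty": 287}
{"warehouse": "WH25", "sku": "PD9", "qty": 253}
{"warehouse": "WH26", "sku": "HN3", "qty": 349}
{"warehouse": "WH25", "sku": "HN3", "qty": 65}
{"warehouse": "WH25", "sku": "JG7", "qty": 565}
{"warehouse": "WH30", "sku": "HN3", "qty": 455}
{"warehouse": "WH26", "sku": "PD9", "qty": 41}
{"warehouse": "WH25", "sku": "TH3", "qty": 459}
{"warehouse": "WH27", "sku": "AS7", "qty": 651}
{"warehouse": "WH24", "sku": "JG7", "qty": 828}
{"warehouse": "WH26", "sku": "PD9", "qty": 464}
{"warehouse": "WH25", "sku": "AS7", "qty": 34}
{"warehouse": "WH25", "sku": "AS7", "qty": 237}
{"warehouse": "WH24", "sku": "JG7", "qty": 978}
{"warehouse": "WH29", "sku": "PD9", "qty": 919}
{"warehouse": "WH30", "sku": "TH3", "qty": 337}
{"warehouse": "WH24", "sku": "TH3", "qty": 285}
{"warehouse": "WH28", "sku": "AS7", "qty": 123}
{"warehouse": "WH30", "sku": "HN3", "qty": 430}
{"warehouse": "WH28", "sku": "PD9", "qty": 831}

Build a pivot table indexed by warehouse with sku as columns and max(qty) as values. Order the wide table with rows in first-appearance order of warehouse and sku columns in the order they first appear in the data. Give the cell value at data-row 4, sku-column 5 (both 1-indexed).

455

With rows in first-appearance order of warehouse, row 4 is warehouse=WH30. sku columns in first-appearance order: PD9, TH3, JG7, AS7, HN3; column 5 is HN3.
Long rows with warehouse=WH30, sku=HN3: max(455, 430) = 455.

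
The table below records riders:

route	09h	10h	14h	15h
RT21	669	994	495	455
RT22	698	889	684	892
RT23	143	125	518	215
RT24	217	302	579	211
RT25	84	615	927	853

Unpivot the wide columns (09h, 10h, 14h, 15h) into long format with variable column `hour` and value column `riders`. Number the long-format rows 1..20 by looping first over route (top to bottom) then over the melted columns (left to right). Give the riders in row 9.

20 rows total (5 × 4). Row 9: index ⌊(9-1)/4⌋ = 2 into route → RT23; (9-1) mod 4 = 0 into the melted columns → 09h.
So row 9 is (RT23, 09h, 143); riders = 143.

143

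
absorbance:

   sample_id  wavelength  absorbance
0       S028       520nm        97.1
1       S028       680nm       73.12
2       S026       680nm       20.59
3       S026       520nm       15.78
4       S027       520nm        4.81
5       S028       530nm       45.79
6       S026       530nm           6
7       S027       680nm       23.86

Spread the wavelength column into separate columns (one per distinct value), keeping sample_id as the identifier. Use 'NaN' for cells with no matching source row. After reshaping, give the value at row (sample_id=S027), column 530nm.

No long-format row has sample_id=S027 and wavelength=530nm, so the cell is NaN.

NaN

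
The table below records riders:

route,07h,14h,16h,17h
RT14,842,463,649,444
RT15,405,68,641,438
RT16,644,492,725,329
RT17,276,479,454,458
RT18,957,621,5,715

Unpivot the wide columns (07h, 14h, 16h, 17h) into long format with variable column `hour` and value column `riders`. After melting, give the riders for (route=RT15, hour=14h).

Unpivoting turns each (route, wide-column) pair into one long row.
The wide cell at row RT15, column 14h holds 68, so the long row (RT15, 14h) has riders=68.

68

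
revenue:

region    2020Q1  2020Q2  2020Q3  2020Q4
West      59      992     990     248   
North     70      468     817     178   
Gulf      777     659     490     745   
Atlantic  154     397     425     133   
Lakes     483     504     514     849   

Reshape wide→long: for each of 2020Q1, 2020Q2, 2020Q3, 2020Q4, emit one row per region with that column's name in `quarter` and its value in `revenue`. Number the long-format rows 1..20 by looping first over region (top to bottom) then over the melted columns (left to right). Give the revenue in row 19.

20 rows total (5 × 4). Row 19: index ⌊(19-1)/4⌋ = 4 into region → Lakes; (19-1) mod 4 = 2 into the melted columns → 2020Q3.
So row 19 is (Lakes, 2020Q3, 514); revenue = 514.

514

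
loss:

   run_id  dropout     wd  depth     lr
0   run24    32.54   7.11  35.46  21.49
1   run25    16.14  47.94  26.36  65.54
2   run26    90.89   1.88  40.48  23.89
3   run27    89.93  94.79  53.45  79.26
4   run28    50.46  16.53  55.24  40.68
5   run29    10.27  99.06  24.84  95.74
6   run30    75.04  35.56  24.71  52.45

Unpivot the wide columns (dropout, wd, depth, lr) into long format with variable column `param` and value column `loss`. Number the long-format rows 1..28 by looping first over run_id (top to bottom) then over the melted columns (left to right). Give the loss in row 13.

28 rows total (7 × 4). Row 13: index ⌊(13-1)/4⌋ = 3 into run_id → run27; (13-1) mod 4 = 0 into the melted columns → dropout.
So row 13 is (run27, dropout, 89.93); loss = 89.93.

89.93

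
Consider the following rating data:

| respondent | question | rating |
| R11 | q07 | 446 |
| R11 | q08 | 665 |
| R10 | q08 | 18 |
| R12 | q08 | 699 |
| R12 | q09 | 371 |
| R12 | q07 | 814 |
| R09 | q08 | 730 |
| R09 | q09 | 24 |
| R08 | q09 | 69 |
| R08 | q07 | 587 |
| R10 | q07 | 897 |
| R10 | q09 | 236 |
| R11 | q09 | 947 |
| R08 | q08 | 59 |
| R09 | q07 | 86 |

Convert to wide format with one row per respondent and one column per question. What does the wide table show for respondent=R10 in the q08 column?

Wide layout: rows indexed by respondent, columns are the 3 distinct question values (q07, q08, q09).
Cell (respondent=R10, question=q08) draws from the long row where respondent=R10 and question=q08, which has rating=18.

18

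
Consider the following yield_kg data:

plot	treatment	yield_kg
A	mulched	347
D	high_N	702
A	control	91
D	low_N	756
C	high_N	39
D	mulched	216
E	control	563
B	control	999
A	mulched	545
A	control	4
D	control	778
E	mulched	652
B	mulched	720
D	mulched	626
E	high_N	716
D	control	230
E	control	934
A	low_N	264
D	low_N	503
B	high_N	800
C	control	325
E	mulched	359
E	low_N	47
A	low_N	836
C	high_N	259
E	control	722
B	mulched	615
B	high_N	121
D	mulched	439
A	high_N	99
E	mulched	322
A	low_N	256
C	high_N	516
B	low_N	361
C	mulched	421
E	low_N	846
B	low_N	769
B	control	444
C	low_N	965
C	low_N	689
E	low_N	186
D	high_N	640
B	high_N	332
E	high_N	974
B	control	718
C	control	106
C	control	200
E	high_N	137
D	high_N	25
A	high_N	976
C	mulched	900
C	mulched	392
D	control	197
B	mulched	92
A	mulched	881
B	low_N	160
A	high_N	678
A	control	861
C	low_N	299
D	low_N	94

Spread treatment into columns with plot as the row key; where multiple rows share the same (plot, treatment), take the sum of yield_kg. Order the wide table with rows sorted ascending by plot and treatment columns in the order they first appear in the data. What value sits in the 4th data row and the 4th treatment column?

With rows sorted ascending by plot, row 4 is plot=D. treatment columns in first-appearance order: mulched, high_N, control, low_N; column 4 is low_N.
Long rows with plot=D, treatment=low_N: 756 + 503 + 94 = 1353.

1353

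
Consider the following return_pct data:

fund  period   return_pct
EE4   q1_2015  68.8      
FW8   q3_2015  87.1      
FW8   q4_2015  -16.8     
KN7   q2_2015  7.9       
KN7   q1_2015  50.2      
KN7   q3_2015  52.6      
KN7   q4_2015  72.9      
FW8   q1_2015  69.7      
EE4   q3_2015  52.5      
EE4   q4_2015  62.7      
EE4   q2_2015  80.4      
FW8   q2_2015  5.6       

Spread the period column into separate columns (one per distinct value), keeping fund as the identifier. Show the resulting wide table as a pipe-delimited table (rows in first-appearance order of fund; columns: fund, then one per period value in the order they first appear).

Columns: fund plus the 4 distinct period values (q1_2015, q3_2015, q4_2015, q2_2015).
For example, row EE4 column q1_2015 takes return_pct=68.8 from the long row (EE4, q1_2015).

| fund | q1_2015 | q3_2015 | q4_2015 | q2_2015 |
| EE4 | 68.8 | 52.5 | 62.7 | 80.4 |
| FW8 | 69.7 | 87.1 | -16.8 | 5.6 |
| KN7 | 50.2 | 52.6 | 72.9 | 7.9 |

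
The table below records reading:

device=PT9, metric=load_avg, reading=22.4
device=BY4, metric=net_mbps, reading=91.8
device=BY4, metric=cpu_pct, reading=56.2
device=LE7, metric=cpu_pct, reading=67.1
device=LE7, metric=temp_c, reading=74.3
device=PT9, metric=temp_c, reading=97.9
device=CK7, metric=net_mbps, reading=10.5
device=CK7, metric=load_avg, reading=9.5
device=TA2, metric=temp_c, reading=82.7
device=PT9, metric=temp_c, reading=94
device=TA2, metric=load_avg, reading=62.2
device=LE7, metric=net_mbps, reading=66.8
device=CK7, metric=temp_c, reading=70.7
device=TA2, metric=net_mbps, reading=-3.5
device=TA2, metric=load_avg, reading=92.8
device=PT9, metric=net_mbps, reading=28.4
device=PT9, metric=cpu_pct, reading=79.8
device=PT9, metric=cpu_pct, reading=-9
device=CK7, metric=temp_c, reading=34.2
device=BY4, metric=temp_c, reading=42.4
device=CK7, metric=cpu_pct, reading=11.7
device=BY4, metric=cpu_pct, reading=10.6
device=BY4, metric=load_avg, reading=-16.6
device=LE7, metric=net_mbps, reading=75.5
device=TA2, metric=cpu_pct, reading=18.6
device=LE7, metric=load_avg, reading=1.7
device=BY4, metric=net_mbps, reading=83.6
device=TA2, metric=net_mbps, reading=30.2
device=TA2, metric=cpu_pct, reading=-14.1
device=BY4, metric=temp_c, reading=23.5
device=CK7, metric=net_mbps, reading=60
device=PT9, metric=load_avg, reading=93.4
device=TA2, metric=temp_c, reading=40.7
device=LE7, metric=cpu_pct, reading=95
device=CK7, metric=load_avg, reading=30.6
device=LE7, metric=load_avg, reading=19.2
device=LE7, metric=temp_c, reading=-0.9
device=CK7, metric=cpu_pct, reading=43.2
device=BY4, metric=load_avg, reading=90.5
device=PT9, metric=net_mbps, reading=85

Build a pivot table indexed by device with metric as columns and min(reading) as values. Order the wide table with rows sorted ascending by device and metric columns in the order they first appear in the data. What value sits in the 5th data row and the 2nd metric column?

With rows sorted ascending by device, row 5 is device=TA2. metric columns in first-appearance order: load_avg, net_mbps, cpu_pct, temp_c; column 2 is net_mbps.
Long rows with device=TA2, metric=net_mbps: min(-3.5, 30.2) = -3.5.

-3.5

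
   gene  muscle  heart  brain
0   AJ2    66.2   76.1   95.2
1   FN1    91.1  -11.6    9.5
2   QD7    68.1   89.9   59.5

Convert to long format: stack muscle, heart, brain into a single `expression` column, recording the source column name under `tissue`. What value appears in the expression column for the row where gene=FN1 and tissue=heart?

Unpivoting turns each (gene, wide-column) pair into one long row.
The wide cell at row FN1, column heart holds -11.6, so the long row (FN1, heart) has expression=-11.6.

-11.6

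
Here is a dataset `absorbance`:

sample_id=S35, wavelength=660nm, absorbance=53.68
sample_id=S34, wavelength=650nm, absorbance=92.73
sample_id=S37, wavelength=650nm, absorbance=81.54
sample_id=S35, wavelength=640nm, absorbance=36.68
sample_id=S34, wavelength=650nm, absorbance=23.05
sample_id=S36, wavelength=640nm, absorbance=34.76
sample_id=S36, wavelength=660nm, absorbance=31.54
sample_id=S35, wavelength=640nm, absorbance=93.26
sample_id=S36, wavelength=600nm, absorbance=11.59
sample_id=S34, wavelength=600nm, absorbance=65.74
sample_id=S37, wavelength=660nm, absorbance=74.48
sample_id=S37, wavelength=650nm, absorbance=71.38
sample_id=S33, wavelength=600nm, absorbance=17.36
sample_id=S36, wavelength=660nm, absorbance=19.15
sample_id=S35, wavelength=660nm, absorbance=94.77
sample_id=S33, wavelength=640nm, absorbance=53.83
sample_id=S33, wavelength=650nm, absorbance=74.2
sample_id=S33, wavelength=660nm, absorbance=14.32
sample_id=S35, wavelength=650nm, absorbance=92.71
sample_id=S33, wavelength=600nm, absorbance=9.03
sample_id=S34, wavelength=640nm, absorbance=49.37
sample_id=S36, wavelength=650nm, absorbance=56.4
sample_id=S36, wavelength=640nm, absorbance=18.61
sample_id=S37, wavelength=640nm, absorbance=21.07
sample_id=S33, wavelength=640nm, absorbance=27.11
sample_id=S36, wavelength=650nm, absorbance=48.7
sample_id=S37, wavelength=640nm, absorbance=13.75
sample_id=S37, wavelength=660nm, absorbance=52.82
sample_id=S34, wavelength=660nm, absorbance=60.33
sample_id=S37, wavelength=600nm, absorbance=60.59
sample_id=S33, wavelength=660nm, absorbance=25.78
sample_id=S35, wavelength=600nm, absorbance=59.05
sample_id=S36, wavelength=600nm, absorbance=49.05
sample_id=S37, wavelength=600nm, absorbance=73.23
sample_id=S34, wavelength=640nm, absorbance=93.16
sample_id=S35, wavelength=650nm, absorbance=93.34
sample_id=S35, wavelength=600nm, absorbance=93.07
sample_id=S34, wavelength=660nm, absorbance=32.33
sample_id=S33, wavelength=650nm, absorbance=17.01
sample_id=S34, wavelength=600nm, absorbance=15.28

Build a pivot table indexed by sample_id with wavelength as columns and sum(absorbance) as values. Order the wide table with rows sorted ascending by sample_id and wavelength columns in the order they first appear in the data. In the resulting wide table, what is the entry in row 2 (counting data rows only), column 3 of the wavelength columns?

With rows sorted ascending by sample_id, row 2 is sample_id=S34. wavelength columns in first-appearance order: 660nm, 650nm, 640nm, 600nm; column 3 is 640nm.
Long rows with sample_id=S34, wavelength=640nm: 49.37 + 93.16 = 142.53.

142.53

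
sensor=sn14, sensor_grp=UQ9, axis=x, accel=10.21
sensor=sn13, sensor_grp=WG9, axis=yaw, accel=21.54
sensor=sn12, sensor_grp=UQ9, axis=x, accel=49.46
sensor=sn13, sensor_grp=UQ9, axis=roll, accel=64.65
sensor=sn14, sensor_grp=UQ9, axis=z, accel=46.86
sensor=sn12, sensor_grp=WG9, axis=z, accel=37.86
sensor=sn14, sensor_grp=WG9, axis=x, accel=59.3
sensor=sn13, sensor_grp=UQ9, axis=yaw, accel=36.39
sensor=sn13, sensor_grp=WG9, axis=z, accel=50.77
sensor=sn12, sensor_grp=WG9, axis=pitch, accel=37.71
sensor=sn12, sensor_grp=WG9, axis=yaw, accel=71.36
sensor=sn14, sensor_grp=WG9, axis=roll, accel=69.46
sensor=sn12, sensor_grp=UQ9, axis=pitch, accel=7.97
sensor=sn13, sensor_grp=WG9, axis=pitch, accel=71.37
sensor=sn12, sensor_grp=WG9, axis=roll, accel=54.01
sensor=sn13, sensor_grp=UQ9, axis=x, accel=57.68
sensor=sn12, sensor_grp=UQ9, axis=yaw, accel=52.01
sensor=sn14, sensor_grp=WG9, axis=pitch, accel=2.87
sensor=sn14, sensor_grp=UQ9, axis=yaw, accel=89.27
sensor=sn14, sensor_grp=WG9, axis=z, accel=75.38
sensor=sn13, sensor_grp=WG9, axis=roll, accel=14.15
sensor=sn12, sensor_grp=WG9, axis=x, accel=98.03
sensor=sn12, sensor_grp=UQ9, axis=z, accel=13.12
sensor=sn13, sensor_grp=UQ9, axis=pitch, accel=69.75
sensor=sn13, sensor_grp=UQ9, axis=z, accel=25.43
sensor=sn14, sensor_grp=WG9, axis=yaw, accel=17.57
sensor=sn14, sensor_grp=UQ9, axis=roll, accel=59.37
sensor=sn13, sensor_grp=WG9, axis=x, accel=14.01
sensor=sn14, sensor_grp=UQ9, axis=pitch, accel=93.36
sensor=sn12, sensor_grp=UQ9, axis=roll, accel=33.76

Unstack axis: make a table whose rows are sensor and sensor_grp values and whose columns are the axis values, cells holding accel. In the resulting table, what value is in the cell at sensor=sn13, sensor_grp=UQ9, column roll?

Wide layout: rows indexed by sensor and sensor_grp, columns are the 5 distinct axis values (x, yaw, roll, z, pitch).
Cell (sensor=sn13, sensor_grp=UQ9, axis=roll) draws from the long row where sensor=sn13, sensor_grp=UQ9 and axis=roll, which has accel=64.65.

64.65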